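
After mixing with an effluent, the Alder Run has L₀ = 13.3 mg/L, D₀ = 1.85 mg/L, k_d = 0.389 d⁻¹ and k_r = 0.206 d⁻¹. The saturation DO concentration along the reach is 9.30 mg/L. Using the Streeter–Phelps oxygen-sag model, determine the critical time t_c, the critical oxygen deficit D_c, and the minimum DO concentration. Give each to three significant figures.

t_c ≈ 3.13 d; D_c ≈ 7.44 mg/L; min DO ≈ 1.86 mg/L

With k_r/k_d = 0.5296 and 1 − D₀(k_r−k_d)/(k_d L₀) = 1.065,
t_c = ln(0.5296 × 1.065) / (0.206 − 0.389) = ln(0.5642) / -0.1830 = -0.5723/-0.1830 = 3.127 d.
D_c = (k_d/k_r) L₀ e^(−k_d t_c) = (0.389/0.206) × 13.3 × e^(−0.389×3.127) = 1.888 × 13.3 × 0.2962 = 7.440 mg/L.
Minimum DO = C_s − D_c = 9.30 − 7.440 = 1.860 mg/L.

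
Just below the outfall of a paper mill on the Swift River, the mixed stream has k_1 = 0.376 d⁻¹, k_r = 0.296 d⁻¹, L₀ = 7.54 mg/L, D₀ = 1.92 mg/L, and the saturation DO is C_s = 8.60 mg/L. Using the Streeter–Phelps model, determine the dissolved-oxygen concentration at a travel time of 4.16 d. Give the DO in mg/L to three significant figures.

DO ≈ 5.11 mg/L

k_1 L₀/(k_r−k_1) = 0.376×7.54/(0.296−0.376) = 2.835/-0.08000 = -35.44 mg/L.
e^(−k_1 t) = e^(−0.376×4.160) = 0.2093; e^(−k_r t) = e^(−0.296×4.160) = 0.2919.
D = -35.44 × (0.2093 − 0.2919) + 1.92 × 0.2919 = 2.928 + 0.5604 = 3.489 mg/L.
DO = C_s − D = 8.60 − 3.489 = 5.111 mg/L.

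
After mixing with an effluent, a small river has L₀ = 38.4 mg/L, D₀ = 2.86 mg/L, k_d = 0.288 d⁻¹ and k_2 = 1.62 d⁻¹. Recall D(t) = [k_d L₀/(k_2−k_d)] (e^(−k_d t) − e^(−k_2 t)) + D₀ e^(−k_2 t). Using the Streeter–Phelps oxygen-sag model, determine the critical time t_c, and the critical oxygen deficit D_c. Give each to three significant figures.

t_c ≈ 0.980 d; D_c ≈ 5.15 mg/L

At the critical point dD/dt = 0, so k_d L₀ e^(−k_d t) = k_2 D. Substituting D(t) from the Streeter–Phelps equation and solving for t gives
t_c = ln[(k_2/k_d)(1 − D₀(k_2−k_d)/(k_d L₀))] / (k_2−k_d).
Here k_2−k_d = 1.332 d⁻¹ and 1 − D₀(k_2−k_d)/(k_d L₀) = 1 − 2.86×1.332/(0.288×38.4) = 0.6555, so
t_c = ln(5.625 × 0.6555) / 1.332 = 1.305 / 1.332 = 0.9797 d.
L(t_c) = L₀ e^(−k_d t_c) = 38.4 × 0.7542 = 28.96 mg/L, and at the critical point k_2 D_c = k_d L, so D_c = (0.288/1.62) × 28.96 = 5.148 mg/L.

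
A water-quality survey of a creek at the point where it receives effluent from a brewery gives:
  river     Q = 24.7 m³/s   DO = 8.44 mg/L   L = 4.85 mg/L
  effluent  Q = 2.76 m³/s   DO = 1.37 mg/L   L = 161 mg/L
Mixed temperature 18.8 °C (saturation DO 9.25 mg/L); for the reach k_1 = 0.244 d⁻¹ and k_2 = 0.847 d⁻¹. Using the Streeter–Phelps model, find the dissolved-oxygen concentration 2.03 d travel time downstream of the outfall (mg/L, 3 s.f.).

DO ≈ 5.40 mg/L

Mixed DO = (24.7×8.44 + 2.76×1.37)/(24.7+2.76) = 212.2/27.46 = 7.729 mg/L.
Mixed L₀ = (24.7×4.85 + 2.76×161)/(27.46) = 564.2/27.46 = 20.54 mg/L.
Initial deficit D₀ = C_s − DO₀ = 9.25 − 7.729 = 1.521 mg/L.
D(2.03) = [0.244×20.54/(0.847−0.244)](e^(−0.244×2.03) − e^(−0.847×2.03)) + 1.521 e^(−0.847×2.03)
= 8.313 × (0.6094 − 0.1792) + 1.521 × 0.1792 = 3.849 mg/L.
DO = 9.25 − 3.849 = 5.401 mg/L.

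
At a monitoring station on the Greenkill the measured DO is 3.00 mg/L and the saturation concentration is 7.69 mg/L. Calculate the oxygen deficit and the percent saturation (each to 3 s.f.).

D = C_s − C = 7.69 − 3.00 = 4.69 mg/L.
% saturation = 3.00/7.69 × 100 = 39.0 %.

D ≈ 4.69 mg/L; 39.0 % saturation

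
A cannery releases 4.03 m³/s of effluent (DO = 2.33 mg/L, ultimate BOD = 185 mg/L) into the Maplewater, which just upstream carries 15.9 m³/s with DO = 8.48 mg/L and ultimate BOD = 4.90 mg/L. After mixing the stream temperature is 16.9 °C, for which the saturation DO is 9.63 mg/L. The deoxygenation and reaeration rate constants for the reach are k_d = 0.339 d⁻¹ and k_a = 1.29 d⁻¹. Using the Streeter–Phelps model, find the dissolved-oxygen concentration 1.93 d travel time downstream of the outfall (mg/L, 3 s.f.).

DO ≈ 3.00 mg/L

Mixed DO = (15.9×8.48 + 4.03×2.33)/(15.9+4.03) = 144.2/19.93 = 7.236 mg/L.
Mixed L₀ = (15.9×4.90 + 4.03×185)/(19.93) = 823.5/19.93 = 41.32 mg/L.
Initial deficit D₀ = C_s − DO₀ = 9.63 − 7.236 = 2.394 mg/L.
D(1.93) = [0.339×41.32/(1.29−0.339)](e^(−0.339×1.93) − e^(−1.29×1.93)) + 2.394 e^(−1.29×1.93)
= 14.73 × (0.5198 − 0.08293) + 2.394 × 0.08293 = 6.633 mg/L.
DO = 9.63 − 6.633 = 2.997 mg/L.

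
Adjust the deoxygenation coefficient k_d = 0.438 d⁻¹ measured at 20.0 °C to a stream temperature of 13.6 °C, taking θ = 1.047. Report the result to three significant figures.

k_d ≈ 0.326 d⁻¹

k_d(T₂) = k_d(T₁) · θ^(T₂−T₁) = 0.438 × 1.047^(13.6−20.0)
= 0.438 × 1.047^-6.40 = 0.438 × 0.7453 = 0.3264 d⁻¹.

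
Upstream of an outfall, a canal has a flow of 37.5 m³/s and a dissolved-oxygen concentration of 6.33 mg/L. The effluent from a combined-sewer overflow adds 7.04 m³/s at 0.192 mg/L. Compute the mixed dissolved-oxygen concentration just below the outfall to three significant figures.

5.36 mg/L

Flow-weighted mixing: C = (Q_r C_r + Q_w C_w)/(Q_r + Q_w)
= (37.5×6.33 + 7.04×0.192)/(37.5 + 7.04) = 238.7/44.54 = 5.360 mg/L.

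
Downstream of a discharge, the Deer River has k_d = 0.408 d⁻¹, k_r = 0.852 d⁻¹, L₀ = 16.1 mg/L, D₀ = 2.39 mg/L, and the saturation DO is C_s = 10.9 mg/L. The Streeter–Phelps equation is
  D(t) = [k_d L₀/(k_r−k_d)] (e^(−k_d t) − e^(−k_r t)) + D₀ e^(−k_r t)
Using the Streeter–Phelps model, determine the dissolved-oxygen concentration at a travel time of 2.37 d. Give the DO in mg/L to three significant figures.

DO ≈ 6.92 mg/L

k_d L₀/(k_r−k_d) = 0.408×16.1/(0.852−0.408) = 6.569/0.4440 = 14.79 mg/L.
e^(−k_d t) = e^(−0.408×2.370) = 0.3802; e^(−k_r t) = e^(−0.852×2.370) = 0.1328.
D = 14.79 × (0.3802 − 0.1328) + 2.39 × 0.1328 = 3.661 + 0.3173 = 3.979 mg/L.
DO = C_s − D = 10.9 − 3.979 = 6.921 mg/L.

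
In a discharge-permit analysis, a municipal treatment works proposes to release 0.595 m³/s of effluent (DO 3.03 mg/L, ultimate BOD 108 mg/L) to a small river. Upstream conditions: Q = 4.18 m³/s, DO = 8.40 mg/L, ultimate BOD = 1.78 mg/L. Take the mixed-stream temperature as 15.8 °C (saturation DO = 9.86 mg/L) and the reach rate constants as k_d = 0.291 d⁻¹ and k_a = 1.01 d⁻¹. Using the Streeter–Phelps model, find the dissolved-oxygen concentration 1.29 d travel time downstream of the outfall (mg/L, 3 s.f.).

DO ≈ 6.76 mg/L

Mixed DO = (4.18×8.40 + 0.595×3.03)/(4.18+0.595) = 36.91/4.775 = 7.731 mg/L.
Mixed L₀ = (4.18×1.78 + 0.595×108)/(4.775) = 71.70/4.775 = 15.02 mg/L.
Initial deficit D₀ = C_s − DO₀ = 9.86 − 7.731 = 2.129 mg/L.
D(1.29) = [0.291×15.02/(1.01−0.291)](e^(−0.291×1.29) − e^(−1.01×1.29)) + 2.129 e^(−1.01×1.29)
= 6.077 × (0.6870 − 0.2717) + 2.129 × 0.2717 = 3.102 mg/L.
DO = 9.86 − 3.102 = 6.758 mg/L.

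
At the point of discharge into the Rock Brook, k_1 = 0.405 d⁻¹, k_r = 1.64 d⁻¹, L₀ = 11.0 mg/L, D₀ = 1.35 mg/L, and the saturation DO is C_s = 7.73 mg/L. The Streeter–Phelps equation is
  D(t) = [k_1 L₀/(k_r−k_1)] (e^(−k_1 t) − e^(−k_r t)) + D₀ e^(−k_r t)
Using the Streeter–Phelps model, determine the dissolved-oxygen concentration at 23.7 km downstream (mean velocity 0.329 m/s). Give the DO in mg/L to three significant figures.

DO ≈ 5.73 mg/L

Travel time t = x/v = 23.7 km / (0.329 m/s) = 23700 m / 0.329 m/s = 72040 s = 0.8338 d.
k_1 L₀/(k_r−k_1) = 0.405×11.0/(1.64−0.405) = 4.455/1.235 = 3.607 mg/L.
e^(−k_1 t) = e^(−0.405×0.8338) = 0.7134; e^(−k_r t) = e^(−1.64×0.8338) = 0.2548.
D = 3.607 × (0.7134 − 0.2548) + 1.35 × 0.2548 = 1.654 + 0.3440 = 1.998 mg/L.
DO = C_s − D = 7.73 − 1.998 = 5.732 mg/L.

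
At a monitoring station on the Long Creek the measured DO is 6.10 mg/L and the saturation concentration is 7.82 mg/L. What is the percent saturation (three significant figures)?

78.0 % saturation

% saturation = C/C_s × 100 = 6.10/7.82 × 100 = 78.0 %.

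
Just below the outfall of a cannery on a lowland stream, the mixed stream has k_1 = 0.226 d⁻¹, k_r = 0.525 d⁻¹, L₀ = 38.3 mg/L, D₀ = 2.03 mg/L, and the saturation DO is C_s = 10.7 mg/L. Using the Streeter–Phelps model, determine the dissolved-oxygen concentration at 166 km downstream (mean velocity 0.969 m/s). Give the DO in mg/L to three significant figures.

DO ≈ 1.71 mg/L

Travel time t = x/v = 166 km / (0.969 m/s) = 166000 m / 0.969 m/s = 171300 s = 1.983 d.
k_1 L₀/(k_r−k_1) = 0.226×38.3/(0.525−0.226) = 8.656/0.2990 = 28.95 mg/L.
e^(−k_1 t) = e^(−0.226×1.983) = 0.6388; e^(−k_r t) = e^(−0.525×1.983) = 0.3531.
D = 28.95 × (0.6388 − 0.3531) + 2.03 × 0.3531 = 8.271 + 0.7168 = 8.988 mg/L.
DO = C_s − D = 10.7 − 8.988 = 1.712 mg/L.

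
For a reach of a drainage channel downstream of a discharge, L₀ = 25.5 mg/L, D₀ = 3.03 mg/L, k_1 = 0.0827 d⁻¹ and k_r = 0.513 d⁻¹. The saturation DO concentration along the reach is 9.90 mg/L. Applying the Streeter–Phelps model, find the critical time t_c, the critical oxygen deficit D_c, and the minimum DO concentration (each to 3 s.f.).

At the critical point dD/dt = 0, so k_1 L₀ e^(−k_1 t) = k_r D. Substituting D(t) from the Streeter–Phelps equation and solving for t gives
t_c = ln[(k_r/k_1)(1 − D₀(k_r−k_1)/(k_1 L₀))] / (k_r−k_1).
Here k_r−k_1 = 0.4303 d⁻¹ and 1 − D₀(k_r−k_1)/(k_1 L₀) = 1 − 3.03×0.4303/(0.0827×25.5) = 0.3817, so
t_c = ln(6.203 × 0.3817) / 0.4303 = 0.8621 / 0.4303 = 2.003 d.
L(t_c) = L₀ e^(−k_1 t_c) = 25.5 × 0.8473 = 21.61 mg/L, and at the critical point k_r D_c = k_1 L, so D_c = (0.0827/0.513) × 21.61 = 3.483 mg/L.
Minimum DO = C_s − D_c = 9.90 − 3.483 = 6.417 mg/L.

t_c ≈ 2.00 d; D_c ≈ 3.48 mg/L; min DO ≈ 6.42 mg/L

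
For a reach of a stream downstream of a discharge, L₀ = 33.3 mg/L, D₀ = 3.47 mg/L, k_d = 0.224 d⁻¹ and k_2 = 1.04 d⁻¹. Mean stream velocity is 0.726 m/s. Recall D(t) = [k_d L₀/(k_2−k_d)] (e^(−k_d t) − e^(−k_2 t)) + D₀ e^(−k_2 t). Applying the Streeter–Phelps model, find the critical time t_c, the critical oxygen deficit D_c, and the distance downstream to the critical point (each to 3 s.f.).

At the critical point dD/dt = 0, so k_d L₀ e^(−k_d t) = k_2 D. Substituting D(t) from the Streeter–Phelps equation and solving for t gives
t_c = ln[(k_2/k_d)(1 − D₀(k_2−k_d)/(k_d L₀))] / (k_2−k_d).
Here k_2−k_d = 0.8160 d⁻¹ and 1 − D₀(k_2−k_d)/(k_d L₀) = 1 − 3.47×0.8160/(0.224×33.3) = 0.6204, so
t_c = ln(4.643 × 0.6204) / 0.8160 = 1.058 / 0.8160 = 1.296 d.
D_c = (k_d/k_2) L₀ e^(−k_d t_c) = (0.224/1.04) × 33.3 × e^(−0.224×1.296) = 0.2154 × 33.3 × 0.7480 = 5.365 mg/L.
x_c = v t_c = 0.726 m/s × 1.296 d × 86400 s/d = 81320 m ≈ 81.3 km.

t_c ≈ 1.30 d; D_c ≈ 5.36 mg/L; x_c ≈ 81.3 km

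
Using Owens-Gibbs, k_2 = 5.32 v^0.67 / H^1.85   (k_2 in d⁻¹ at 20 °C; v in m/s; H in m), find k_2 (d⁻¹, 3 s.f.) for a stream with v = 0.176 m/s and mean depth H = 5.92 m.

k_2 ≈ 0.0619 d⁻¹

k_2 = 5.32 × 0.176^0.67 / 5.92^1.85 = 5.32 × 0.3122 / 26.84 = 0.06189 d⁻¹.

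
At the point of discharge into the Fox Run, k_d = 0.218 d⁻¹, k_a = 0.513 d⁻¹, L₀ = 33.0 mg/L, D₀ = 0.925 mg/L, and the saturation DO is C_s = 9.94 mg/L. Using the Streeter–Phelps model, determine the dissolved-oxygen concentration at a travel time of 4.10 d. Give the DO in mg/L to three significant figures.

k_d L₀/(k_a−k_d) = 0.218×33.0/(0.513−0.218) = 7.194/0.2950 = 24.39 mg/L.
e^(−k_d t) = e^(−0.218×4.100) = 0.4091; e^(−k_a t) = e^(−0.513×4.100) = 0.1221.
D = 24.39 × (0.4091 − 0.1221) + 0.925 × 0.1221 = 7.000 + 0.1129 = 7.113 mg/L.
DO = C_s − D = 9.94 − 7.113 = 2.827 mg/L.

DO ≈ 2.83 mg/L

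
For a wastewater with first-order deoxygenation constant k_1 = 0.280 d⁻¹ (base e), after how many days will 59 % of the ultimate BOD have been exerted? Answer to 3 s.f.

t ≈ 3.18 d

y/L₀ = 1 − e^(−k_1 t) = 0.59 ⇒ e^(−k_1 t) = 0.410
t = −ln(0.410) / 0.280 = 0.8916 / 0.280 = 3.184 d.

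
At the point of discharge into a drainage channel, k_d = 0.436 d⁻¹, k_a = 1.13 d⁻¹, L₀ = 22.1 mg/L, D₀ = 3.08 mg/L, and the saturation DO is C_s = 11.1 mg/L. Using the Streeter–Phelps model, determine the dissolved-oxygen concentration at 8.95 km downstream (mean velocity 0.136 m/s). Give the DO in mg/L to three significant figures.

Travel time t = x/v = 8.95 km / (0.136 m/s) = 8950 m / 0.136 m/s = 65810 s = 0.7617 d.
k_d L₀/(k_a−k_d) = 0.436×22.1/(1.13−0.436) = 9.636/0.6940 = 13.88 mg/L.
e^(−k_d t) = e^(−0.436×0.7617) = 0.7174; e^(−k_a t) = e^(−1.13×0.7617) = 0.4229.
D = 13.88 × (0.7174 − 0.4229) + 3.08 × 0.4229 = 4.090 + 1.302 = 5.392 mg/L.
DO = C_s − D = 11.1 − 5.392 = 5.708 mg/L.

DO ≈ 5.71 mg/L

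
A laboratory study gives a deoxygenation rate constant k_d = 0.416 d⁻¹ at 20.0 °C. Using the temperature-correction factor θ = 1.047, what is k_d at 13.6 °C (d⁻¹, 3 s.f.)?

k_d ≈ 0.310 d⁻¹

k_d(T₂) = k_d(T₁) · θ^(T₂−T₁) = 0.416 × 1.047^(13.6−20.0)
= 0.416 × 1.047^-6.40 = 0.416 × 0.7453 = 0.3101 d⁻¹.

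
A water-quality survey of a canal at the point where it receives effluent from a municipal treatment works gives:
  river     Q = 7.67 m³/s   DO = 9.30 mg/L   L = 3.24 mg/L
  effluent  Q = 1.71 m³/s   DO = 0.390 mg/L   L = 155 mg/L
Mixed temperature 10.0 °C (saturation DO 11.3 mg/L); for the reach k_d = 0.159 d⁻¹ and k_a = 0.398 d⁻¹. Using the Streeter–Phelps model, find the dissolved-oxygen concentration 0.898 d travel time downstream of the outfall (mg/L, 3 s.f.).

DO ≈ 5.32 mg/L

Mixed DO = (7.67×9.30 + 1.71×0.390)/(7.67+1.71) = 72.00/9.380 = 7.676 mg/L.
Mixed L₀ = (7.67×3.24 + 1.71×155)/(9.380) = 289.9/9.380 = 30.91 mg/L.
Initial deficit D₀ = C_s − DO₀ = 11.3 − 7.676 = 3.624 mg/L.
D(0.898) = [0.159×30.91/(0.398−0.159)](e^(−0.159×0.898) − e^(−0.398×0.898)) + 3.624 e^(−0.398×0.898)
= 20.56 × (0.8669 − 0.6995) + 3.624 × 0.6995 = 5.978 mg/L.
DO = 11.3 − 5.978 = 5.322 mg/L.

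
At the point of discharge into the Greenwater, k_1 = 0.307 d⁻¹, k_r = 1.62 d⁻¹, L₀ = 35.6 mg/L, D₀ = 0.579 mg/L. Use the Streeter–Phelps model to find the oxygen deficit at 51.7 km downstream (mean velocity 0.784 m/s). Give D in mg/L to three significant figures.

D ≈ 4.34 mg/L

Travel time t = x/v = 51.7 km / (0.784 m/s) = 51700 m / 0.784 m/s = 65940 s = 0.7632 d.
k_1 L₀/(k_r−k_1) = 0.307×35.6/(1.62−0.307) = 10.93/1.313 = 8.324 mg/L.
e^(−k_1 t) = e^(−0.307×0.7632) = 0.7911; e^(−k_r t) = e^(−1.62×0.7632) = 0.2904.
D = 8.324 × (0.7911 − 0.2904) + 0.579 × 0.2904 = 4.168 + 0.1681 = 4.336 mg/L.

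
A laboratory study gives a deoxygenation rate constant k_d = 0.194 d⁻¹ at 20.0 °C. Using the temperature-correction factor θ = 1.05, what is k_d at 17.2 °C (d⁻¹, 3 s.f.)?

k_d(T₂) = k_d(T₁) · θ^(T₂−T₁) = 0.194 × 1.05^(17.2−20.0)
= 0.194 × 1.05^-2.80 = 0.194 × 0.8723 = 0.1692 d⁻¹.

k_d ≈ 0.169 d⁻¹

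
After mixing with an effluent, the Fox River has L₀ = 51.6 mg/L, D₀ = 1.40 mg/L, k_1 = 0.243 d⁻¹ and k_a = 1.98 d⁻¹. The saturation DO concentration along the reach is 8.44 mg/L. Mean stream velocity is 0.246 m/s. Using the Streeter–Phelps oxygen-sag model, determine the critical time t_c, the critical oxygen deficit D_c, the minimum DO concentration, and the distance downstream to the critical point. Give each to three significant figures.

t_c = [1/(k_a−k_1)] ln[(k_a/k_1)(1 − D₀(k_a−k_1)/(k_1 L₀))]
= [1/(1.98−0.243)] ln[(1.98/0.243)(1 − 1.40×1.737/(0.243×51.6))]
= (1/1.737) ln[8.148 × 0.8061] = 0.5757 × ln(6.568) = 0.5757 × 1.882 = 1.084 d.
L(t_c) = L₀ e^(−k_1 t_c) = 51.6 × 0.7685 = 39.65 mg/L, and at the critical point k_a D_c = k_1 L, so D_c = (0.243/1.98) × 39.65 = 4.867 mg/L.
Minimum DO = C_s − D_c = 8.44 − 4.867 = 3.573 mg/L.
x_c = v t_c = 0.246 m/s × 1.084 d × 86400 s/d = 23030 m ≈ 23.0 km.

t_c ≈ 1.08 d; D_c ≈ 4.87 mg/L; min DO ≈ 3.57 mg/L; x_c ≈ 23.0 km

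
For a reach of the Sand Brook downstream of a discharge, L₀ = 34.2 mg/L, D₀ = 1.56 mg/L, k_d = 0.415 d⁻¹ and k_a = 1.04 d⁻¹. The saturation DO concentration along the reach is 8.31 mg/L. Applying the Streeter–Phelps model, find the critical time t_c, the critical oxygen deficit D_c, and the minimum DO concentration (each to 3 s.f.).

t_c = [1/(k_a−k_d)] ln[(k_a/k_d)(1 − D₀(k_a−k_d)/(k_d L₀))]
= [1/(1.04−0.415)] ln[(1.04/0.415)(1 − 1.56×0.6250/(0.415×34.2))]
= (1/0.6250) ln[2.506 × 0.9313] = 1.600 × ln(2.334) = 1.600 × 0.8475 = 1.356 d.
D_c = (k_d/k_a) L₀ e^(−k_d t_c) = (0.415/1.04) × 34.2 × e^(−0.415×1.356) = 0.3990 × 34.2 × 0.5696 = 7.774 mg/L.
Minimum DO = C_s − D_c = 8.31 − 7.774 = 0.5361 mg/L.

t_c ≈ 1.36 d; D_c ≈ 7.77 mg/L; min DO ≈ 0.536 mg/L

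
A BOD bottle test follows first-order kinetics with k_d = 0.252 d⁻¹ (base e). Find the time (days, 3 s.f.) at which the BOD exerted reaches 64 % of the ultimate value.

y/L₀ = 1 − e^(−k_d t) = 0.64 ⇒ e^(−k_d t) = 0.360
t = −ln(0.360) / 0.252 = 1.022 / 0.252 = 4.054 d.

t ≈ 4.05 d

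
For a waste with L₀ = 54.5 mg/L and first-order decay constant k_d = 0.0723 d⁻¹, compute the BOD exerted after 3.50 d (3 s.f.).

y_t = L₀(1 − e^(−k_d t)) = 54.5 × (1 − e^(−0.0723×3.50))
= 54.5 × (1 − 0.7764) = 54.5 × 0.2236 = 12.18 mg/L.

y ≈ 12.2 mg/L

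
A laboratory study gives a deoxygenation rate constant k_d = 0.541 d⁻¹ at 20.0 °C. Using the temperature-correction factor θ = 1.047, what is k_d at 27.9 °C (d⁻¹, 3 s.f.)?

k_d(T₂) = k_d(T₁) · θ^(T₂−T₁) = 0.541 × 1.047^(27.9−20.0)
= 0.541 × 1.047^7.90 = 0.541 × 1.437 = 0.7776 d⁻¹.

k_d ≈ 0.778 d⁻¹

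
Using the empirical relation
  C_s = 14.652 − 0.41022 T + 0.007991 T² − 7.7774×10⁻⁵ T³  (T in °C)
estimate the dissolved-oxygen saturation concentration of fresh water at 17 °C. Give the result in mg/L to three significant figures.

C_s ≈ 9.61 mg/L

C_s = 14.652 − 0.41022×17 + 0.007991×17² − 7.7774×10⁻⁵×17³ = 9.606 mg/L.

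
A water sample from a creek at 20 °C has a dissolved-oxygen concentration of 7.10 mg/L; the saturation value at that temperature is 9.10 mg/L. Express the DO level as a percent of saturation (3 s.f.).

78.0 % saturation

% saturation = C/C_s × 100 = 7.10/9.10 × 100 = 78.0 %.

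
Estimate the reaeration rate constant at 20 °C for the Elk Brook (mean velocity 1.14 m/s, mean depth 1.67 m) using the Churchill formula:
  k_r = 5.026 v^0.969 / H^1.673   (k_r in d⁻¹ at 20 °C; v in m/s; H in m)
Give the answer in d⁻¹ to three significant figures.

k_r ≈ 2.42 d⁻¹

k_r = 5.026 × 1.14^0.969 / 1.67^1.673 = 5.026 × 1.135 / 2.358 = 2.420 d⁻¹.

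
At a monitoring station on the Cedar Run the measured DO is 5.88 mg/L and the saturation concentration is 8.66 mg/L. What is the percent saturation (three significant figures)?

% saturation = C/C_s × 100 = 5.88/8.66 × 100 = 67.9 %.

67.9 % saturation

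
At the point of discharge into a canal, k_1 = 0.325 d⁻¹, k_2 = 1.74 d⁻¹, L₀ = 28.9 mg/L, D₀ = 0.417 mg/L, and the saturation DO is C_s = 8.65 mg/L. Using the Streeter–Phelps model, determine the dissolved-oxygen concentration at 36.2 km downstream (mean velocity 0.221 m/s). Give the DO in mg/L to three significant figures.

DO ≈ 5.30 mg/L

Travel time t = x/v = 36.2 km / (0.221 m/s) = 36200 m / 0.221 m/s = 163800 s = 1.896 d.
k_1 L₀/(k_2−k_1) = 0.325×28.9/(1.74−0.325) = 9.393/1.415 = 6.638 mg/L.
e^(−k_1 t) = e^(−0.325×1.896) = 0.5400; e^(−k_2 t) = e^(−1.74×1.896) = 0.03693.
D = 6.638 × (0.5400 − 0.03693) + 0.417 × 0.03693 = 3.339 + 0.01540 = 3.355 mg/L.
DO = C_s − D = 8.65 − 3.355 = 5.295 mg/L.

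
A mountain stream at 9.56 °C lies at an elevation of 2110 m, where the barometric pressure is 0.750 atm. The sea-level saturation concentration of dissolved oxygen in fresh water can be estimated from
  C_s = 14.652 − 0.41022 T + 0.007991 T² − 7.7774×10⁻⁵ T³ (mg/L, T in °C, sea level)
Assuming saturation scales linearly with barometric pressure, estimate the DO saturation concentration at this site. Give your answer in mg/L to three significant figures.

C_s ≈ 8.54 mg/L

At sea level: C_s = 14.652 − 0.41022×9.56 + 0.007991×9.56² − 7.7774×10⁻⁵×9.56³ = 11.39 mg/L.
Pressure correction: C_s' = 11.39 × 0.750 = 8.545 mg/L.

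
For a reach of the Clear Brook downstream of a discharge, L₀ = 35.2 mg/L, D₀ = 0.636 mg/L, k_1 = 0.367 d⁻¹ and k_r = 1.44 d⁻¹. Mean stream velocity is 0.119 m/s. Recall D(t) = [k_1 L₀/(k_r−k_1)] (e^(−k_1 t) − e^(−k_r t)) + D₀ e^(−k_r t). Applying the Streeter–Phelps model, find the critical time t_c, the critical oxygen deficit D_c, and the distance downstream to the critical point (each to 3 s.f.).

t_c ≈ 1.22 d; D_c ≈ 5.73 mg/L; x_c ≈ 12.6 km

t_c = [1/(k_r−k_1)] ln[(k_r/k_1)(1 − D₀(k_r−k_1)/(k_1 L₀))]
= [1/(1.44−0.367)] ln[(1.44/0.367)(1 − 0.636×1.073/(0.367×35.2))]
= (1/1.073) ln[3.924 × 0.9472] = 0.9320 × ln(3.716) = 0.9320 × 1.313 = 1.223 d.
L(t_c) = L₀ e^(−k_1 t_c) = 35.2 × 0.6383 = 22.47 mg/L, and at the critical point k_r D_c = k_1 L, so D_c = (0.367/1.44) × 22.47 = 5.726 mg/L.
x_c = v t_c = 0.119 m/s × 1.223 d × 86400 s/d = 12580 m ≈ 12.6 km.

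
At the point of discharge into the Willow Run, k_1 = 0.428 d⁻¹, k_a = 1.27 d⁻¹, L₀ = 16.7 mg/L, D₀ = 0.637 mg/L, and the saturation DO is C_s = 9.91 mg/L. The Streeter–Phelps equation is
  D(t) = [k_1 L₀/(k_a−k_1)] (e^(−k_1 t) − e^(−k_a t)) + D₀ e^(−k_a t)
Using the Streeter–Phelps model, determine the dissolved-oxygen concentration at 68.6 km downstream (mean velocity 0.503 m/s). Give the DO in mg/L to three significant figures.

Travel time t = x/v = 68.6 km / (0.503 m/s) = 68600 m / 0.503 m/s = 136400 s = 1.578 d.
k_1 L₀/(k_a−k_1) = 0.428×16.7/(1.27−0.428) = 7.148/0.8420 = 8.489 mg/L.
e^(−k_1 t) = e^(−0.428×1.578) = 0.5089; e^(−k_a t) = e^(−1.27×1.578) = 0.1347.
D = 8.489 × (0.5089 − 0.1347) + 0.637 × 0.1347 = 3.176 + 0.08581 = 3.262 mg/L.
DO = C_s − D = 9.91 − 3.262 = 6.648 mg/L.

DO ≈ 6.65 mg/L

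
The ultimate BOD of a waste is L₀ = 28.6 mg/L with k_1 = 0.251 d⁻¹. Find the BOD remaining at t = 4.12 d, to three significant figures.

L ≈ 10.2 mg/L

L_t = L₀ e^(−k_1 t) = 28.6 × e^(−0.251×4.12) = 28.6 × 0.3555 = 10.17 mg/L.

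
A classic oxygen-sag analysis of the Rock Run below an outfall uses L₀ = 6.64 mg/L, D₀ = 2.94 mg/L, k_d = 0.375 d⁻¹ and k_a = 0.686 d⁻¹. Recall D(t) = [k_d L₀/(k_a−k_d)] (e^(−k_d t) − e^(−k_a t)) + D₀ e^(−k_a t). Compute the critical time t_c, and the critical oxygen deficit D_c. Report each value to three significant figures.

t_c ≈ 0.471 d; D_c ≈ 3.04 mg/L

With k_a/k_d = 1.829 and 1 − D₀(k_a−k_d)/(k_d L₀) = 0.6328,
t_c = ln(1.829 × 0.6328) / (0.686 − 0.375) = ln(1.158) / 0.3110 = 0.1463/0.3110 = 0.4706 d.
D_c = (k_d/k_a) L₀ e^(−k_d t_c) = (0.375/0.686) × 6.64 × e^(−0.375×0.4706) = 0.5466 × 6.64 × 0.8382 = 3.043 mg/L.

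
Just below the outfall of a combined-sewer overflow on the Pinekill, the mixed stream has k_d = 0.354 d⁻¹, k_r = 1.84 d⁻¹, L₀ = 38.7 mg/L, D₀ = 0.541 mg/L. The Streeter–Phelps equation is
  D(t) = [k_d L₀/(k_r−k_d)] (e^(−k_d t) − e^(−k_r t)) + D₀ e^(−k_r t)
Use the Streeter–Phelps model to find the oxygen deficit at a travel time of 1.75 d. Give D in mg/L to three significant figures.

k_d L₀/(k_r−k_d) = 0.354×38.7/(1.84−0.354) = 13.70/1.486 = 9.219 mg/L.
e^(−k_d t) = e^(−0.354×1.750) = 0.5382; e^(−k_r t) = e^(−1.84×1.750) = 0.03996.
D = 9.219 × (0.5382 − 0.03996) + 0.541 × 0.03996 = 4.594 + 0.02162 = 4.615 mg/L.

D ≈ 4.62 mg/L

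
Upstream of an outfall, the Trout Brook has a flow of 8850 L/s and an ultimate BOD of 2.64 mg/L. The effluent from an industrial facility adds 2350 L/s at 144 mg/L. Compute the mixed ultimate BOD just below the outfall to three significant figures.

Flow-weighted mixing: C = (Q_r C_r + Q_w C_w)/(Q_r + Q_w)
= (8850×2.64 + 2350×144)/(8850 + 2350) = 361800/11200 = 32.30 mg/L.

32.3 mg/L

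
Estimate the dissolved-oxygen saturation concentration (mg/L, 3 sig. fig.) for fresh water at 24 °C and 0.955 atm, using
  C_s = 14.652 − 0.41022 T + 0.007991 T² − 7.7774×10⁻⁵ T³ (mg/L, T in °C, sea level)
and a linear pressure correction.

At sea level: C_s = 14.652 − 0.41022×24 + 0.007991×24² − 7.7774×10⁻⁵×24³ = 8.334 mg/L.
Pressure correction: C_s' = 8.334 × 0.955 = 7.959 mg/L.

C_s ≈ 7.96 mg/L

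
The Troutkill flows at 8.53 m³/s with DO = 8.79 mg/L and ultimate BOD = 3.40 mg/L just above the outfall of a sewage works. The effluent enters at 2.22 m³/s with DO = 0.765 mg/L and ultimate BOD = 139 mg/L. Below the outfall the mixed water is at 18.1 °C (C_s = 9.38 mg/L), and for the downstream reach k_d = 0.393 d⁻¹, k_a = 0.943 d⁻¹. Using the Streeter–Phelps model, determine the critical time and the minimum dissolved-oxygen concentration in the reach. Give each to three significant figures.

Mixed DO = (8.53×8.79 + 2.22×0.765)/(8.53+2.22) = 76.68/10.75 = 7.133 mg/L.
Mixed L₀ = (8.53×3.40 + 2.22×139)/(10.75) = 337.6/10.75 = 31.40 mg/L.
Initial deficit D₀ = C_s − DO₀ = 9.38 − 7.133 = 2.247 mg/L.
t_c = (1/0.5500) ln[(0.943/0.393)(1 − 2.247×0.5500/(0.393×31.40))] = 1.818 × ln(2.159) = 1.400 d.
D_c = (0.393/0.943) × 31.40 × e^(−0.393×1.400) = 0.4168 × 31.40 × 0.5769 = 7.551 mg/L.
Minimum DO = 9.38 − 7.551 = 1.829 mg/L.

t_c ≈ 1.40 d; minimum DO ≈ 1.83 mg/L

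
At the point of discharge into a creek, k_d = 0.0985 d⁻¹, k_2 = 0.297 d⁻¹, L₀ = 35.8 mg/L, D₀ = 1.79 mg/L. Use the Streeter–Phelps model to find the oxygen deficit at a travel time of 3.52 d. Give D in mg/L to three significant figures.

k_d L₀/(k_2−k_d) = 0.0985×35.8/(0.297−0.0985) = 3.526/0.1985 = 17.76 mg/L.
e^(−k_d t) = e^(−0.0985×3.520) = 0.7070; e^(−k_2 t) = e^(−0.297×3.520) = 0.3515.
D = 17.76 × (0.7070 − 0.3515) + 1.79 × 0.3515 = 6.315 + 0.6293 = 6.944 mg/L.

D ≈ 6.94 mg/L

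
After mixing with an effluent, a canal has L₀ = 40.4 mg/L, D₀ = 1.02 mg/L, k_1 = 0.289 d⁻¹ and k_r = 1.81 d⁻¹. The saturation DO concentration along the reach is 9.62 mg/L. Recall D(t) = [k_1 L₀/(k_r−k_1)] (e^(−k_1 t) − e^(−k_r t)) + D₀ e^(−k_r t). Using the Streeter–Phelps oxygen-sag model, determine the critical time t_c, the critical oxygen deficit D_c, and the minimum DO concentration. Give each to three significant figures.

t_c ≈ 1.11 d; D_c ≈ 4.68 mg/L; min DO ≈ 4.94 mg/L

With k_r/k_1 = 6.263 and 1 − D₀(k_r−k_1)/(k_1 L₀) = 0.8671,
t_c = ln(6.263 × 0.8671) / (1.81 − 0.289) = ln(5.431) / 1.521 = 1.692/1.521 = 1.112 d.
D_c = (k_1/k_r) L₀ e^(−k_1 t_c) = (0.289/1.81) × 40.4 × e^(−0.289×1.112) = 0.1597 × 40.4 × 0.7251 = 4.677 mg/L.
Minimum DO = C_s − D_c = 9.62 − 4.677 = 4.943 mg/L.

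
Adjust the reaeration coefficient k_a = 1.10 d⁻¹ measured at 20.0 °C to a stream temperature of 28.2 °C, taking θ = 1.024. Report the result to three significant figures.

k_a ≈ 1.34 d⁻¹

k_a(T₂) = k_a(T₁) · θ^(T₂−T₁) = 1.10 × 1.024^(28.2−20.0)
= 1.10 × 1.024^8.20 = 1.10 × 1.215 = 1.336 d⁻¹.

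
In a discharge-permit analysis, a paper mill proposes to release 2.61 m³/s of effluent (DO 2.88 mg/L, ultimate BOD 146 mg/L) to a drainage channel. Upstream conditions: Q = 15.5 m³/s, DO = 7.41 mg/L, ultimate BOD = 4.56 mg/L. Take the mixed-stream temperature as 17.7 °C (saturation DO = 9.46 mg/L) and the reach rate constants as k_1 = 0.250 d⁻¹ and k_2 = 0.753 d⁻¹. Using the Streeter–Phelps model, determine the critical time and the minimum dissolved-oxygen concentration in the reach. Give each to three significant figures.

Mixed DO = (15.5×7.41 + 2.61×2.88)/(15.5+2.61) = 122.4/18.11 = 6.757 mg/L.
Mixed L₀ = (15.5×4.56 + 2.61×146)/(18.11) = 451.7/18.11 = 24.94 mg/L.
Initial deficit D₀ = C_s − DO₀ = 9.46 − 6.757 = 2.703 mg/L.
t_c = (1/0.5030) ln[(0.753/0.250)(1 − 2.703×0.5030/(0.250×24.94))] = 1.988 × ln(2.355) = 1.703 d.
D_c = (0.250/0.753) × 24.94 × e^(−0.250×1.703) = 0.3320 × 24.94 × 0.6533 = 5.410 mg/L.
Minimum DO = 9.46 − 5.410 = 4.050 mg/L.

t_c ≈ 1.70 d; minimum DO ≈ 4.05 mg/L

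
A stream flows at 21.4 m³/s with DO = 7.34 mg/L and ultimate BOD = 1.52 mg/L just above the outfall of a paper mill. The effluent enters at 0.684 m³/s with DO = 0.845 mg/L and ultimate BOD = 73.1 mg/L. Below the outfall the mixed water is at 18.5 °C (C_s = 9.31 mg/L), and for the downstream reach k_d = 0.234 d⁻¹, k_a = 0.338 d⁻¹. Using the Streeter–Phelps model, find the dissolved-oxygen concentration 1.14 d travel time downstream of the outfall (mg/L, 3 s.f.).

Mixed DO = (21.4×7.34 + 0.684×0.845)/(21.4+0.684) = 157.7/22.08 = 7.139 mg/L.
Mixed L₀ = (21.4×1.52 + 0.684×73.1)/(22.08) = 82.53/22.08 = 3.737 mg/L.
Initial deficit D₀ = C_s − DO₀ = 9.31 − 7.139 = 2.171 mg/L.
D(1.14) = [0.234×3.737/(0.338−0.234)](e^(−0.234×1.14) − e^(−0.338×1.14)) + 2.171 e^(−0.338×1.14)
= 8.408 × (0.7659 − 0.6802) + 2.171 × 0.6802 = 2.197 mg/L.
DO = 9.31 − 2.197 = 7.113 mg/L.

DO ≈ 7.11 mg/L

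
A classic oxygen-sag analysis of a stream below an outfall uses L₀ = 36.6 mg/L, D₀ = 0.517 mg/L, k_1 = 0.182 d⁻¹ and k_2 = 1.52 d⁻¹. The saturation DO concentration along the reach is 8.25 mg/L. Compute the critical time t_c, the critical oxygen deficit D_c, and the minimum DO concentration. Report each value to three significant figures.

t_c = [1/(k_2−k_1)] ln[(k_2/k_1)(1 − D₀(k_2−k_1)/(k_1 L₀))]
= [1/(1.52−0.182)] ln[(1.52/0.182)(1 − 0.517×1.338/(0.182×36.6))]
= (1/1.338) ln[8.352 × 0.8962] = 0.7474 × ln(7.484) = 0.7474 × 2.013 = 1.504 d.
D_c = (k_1/k_2) L₀ e^(−k_1 t_c) = (0.182/1.52) × 36.6 × e^(−0.182×1.504) = 0.1197 × 36.6 × 0.7605 = 3.333 mg/L.
Minimum DO = C_s − D_c = 8.25 − 3.333 = 4.917 mg/L.

t_c ≈ 1.50 d; D_c ≈ 3.33 mg/L; min DO ≈ 4.92 mg/L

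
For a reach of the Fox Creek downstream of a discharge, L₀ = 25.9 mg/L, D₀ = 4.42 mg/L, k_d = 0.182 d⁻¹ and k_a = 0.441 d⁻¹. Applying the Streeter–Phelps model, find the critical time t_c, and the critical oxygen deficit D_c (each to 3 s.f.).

With k_a/k_d = 2.423 and 1 − D₀(k_a−k_d)/(k_d L₀) = 0.7571,
t_c = ln(2.423 × 0.7571) / (0.441 − 0.182) = ln(1.835) / 0.2590 = 0.6068/0.2590 = 2.343 d.
D_c = (k_d/k_a) L₀ e^(−k_d t_c) = (0.182/0.441) × 25.9 × e^(−0.182×2.343) = 0.4127 × 25.9 × 0.6528 = 6.978 mg/L.

t_c ≈ 2.34 d; D_c ≈ 6.98 mg/L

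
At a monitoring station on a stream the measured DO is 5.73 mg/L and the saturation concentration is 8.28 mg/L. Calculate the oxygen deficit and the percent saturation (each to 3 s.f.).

D = C_s − C = 8.28 − 5.73 = 2.55 mg/L.
% saturation = 5.73/8.28 × 100 = 69.2 %.

D ≈ 2.55 mg/L; 69.2 % saturation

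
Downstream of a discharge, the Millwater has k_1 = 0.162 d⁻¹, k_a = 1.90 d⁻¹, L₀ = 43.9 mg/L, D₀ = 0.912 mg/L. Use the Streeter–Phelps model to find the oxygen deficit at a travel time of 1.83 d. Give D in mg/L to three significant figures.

D ≈ 2.94 mg/L

k_1 L₀/(k_a−k_1) = 0.162×43.9/(1.90−0.162) = 7.112/1.738 = 4.092 mg/L.
e^(−k_1 t) = e^(−0.162×1.830) = 0.7434; e^(−k_a t) = e^(−1.90×1.830) = 0.03090.
D = 4.092 × (0.7434 − 0.03090) + 0.912 × 0.03090 = 2.916 + 0.02818 = 2.944 mg/L.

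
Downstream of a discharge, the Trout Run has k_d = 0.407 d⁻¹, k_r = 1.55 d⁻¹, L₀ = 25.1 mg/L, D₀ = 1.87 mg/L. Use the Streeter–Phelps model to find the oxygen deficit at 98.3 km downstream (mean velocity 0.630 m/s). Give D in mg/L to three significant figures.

D ≈ 3.86 mg/L

Travel time t = x/v = 98.3 km / (0.630 m/s) = 98300 m / 0.630 m/s = 156000 s = 1.806 d.
k_d L₀/(k_r−k_d) = 0.407×25.1/(1.55−0.407) = 10.22/1.143 = 8.938 mg/L.
e^(−k_d t) = e^(−0.407×1.806) = 0.4795; e^(−k_r t) = e^(−1.55×1.806) = 0.06086.
D = 8.938 × (0.4795 − 0.06086) + 1.87 × 0.06086 = 3.742 + 0.1138 = 3.855 mg/L.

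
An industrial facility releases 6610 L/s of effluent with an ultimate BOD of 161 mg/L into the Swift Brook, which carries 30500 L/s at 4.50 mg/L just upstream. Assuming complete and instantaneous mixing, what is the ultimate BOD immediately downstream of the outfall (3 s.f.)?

Flow-weighted mixing: C = (Q_r C_r + Q_w C_w)/(Q_r + Q_w)
= (30500×4.50 + 6610×161)/(30500 + 6610) = 1.201×10^6/37110 = 32.38 mg/L.

32.4 mg/L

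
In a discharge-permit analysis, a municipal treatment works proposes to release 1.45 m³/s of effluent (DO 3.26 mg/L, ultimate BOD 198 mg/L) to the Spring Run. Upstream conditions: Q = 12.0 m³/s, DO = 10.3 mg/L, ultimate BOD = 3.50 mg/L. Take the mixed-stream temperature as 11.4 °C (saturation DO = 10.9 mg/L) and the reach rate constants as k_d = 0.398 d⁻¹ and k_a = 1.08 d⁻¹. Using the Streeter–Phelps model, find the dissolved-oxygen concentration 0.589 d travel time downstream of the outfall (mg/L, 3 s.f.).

Mixed DO = (12.0×10.3 + 1.45×3.26)/(12.0+1.45) = 128.3/13.45 = 9.541 mg/L.
Mixed L₀ = (12.0×3.50 + 1.45×198)/(13.45) = 329.1/13.45 = 24.47 mg/L.
Initial deficit D₀ = C_s − DO₀ = 10.9 − 9.541 = 1.359 mg/L.
D(0.589) = [0.398×24.47/(1.08−0.398)](e^(−0.398×0.589) − e^(−1.08×0.589)) + 1.359 e^(−1.08×0.589)
= 14.28 × (0.7910 − 0.5293) + 1.359 × 0.5293 = 4.456 mg/L.
DO = 10.9 − 4.456 = 6.444 mg/L.

DO ≈ 6.44 mg/L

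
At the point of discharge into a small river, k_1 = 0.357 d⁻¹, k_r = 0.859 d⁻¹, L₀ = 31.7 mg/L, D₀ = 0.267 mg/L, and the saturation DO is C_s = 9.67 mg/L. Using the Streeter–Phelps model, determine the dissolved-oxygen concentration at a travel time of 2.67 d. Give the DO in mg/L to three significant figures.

k_1 L₀/(k_r−k_1) = 0.357×31.7/(0.859−0.357) = 11.32/0.5020 = 22.54 mg/L.
e^(−k_1 t) = e^(−0.357×2.670) = 0.3855; e^(−k_r t) = e^(−0.859×2.670) = 0.1009.
D = 22.54 × (0.3855 − 0.1009) + 0.267 × 0.1009 = 6.416 + 0.02694 = 6.443 mg/L.
DO = C_s − D = 9.67 − 6.443 = 3.227 mg/L.

DO ≈ 3.23 mg/L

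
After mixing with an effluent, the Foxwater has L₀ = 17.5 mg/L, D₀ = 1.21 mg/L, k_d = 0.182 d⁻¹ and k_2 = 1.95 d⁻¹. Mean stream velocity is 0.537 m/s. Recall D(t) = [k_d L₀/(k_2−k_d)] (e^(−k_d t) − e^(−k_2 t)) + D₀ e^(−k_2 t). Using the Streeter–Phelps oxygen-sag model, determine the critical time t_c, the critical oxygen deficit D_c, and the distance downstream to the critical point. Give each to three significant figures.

t_c ≈ 0.711 d; D_c ≈ 1.43 mg/L; x_c ≈ 33.0 km

With k_2/k_d = 10.71 and 1 − D₀(k_2−k_d)/(k_d L₀) = 0.3283,
t_c = ln(10.71 × 0.3283) / (1.95 − 0.182) = ln(3.518) / 1.768 = 1.258/1.768 = 0.7114 d.
D_c = (k_d/k_2) L₀ e^(−k_d t_c) = (0.182/1.95) × 17.5 × e^(−0.182×0.7114) = 0.09333 × 17.5 × 0.8785 = 1.435 mg/L.
x_c = v t_c = 0.537 m/s × 0.7114 d × 86400 s/d = 33010 m ≈ 33.0 km.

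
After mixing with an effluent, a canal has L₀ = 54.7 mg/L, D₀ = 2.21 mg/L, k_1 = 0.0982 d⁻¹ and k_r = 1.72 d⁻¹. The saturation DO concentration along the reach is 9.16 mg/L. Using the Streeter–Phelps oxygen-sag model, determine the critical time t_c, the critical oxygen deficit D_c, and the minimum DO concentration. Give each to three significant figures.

With k_r/k_1 = 17.52 and 1 − D₀(k_r−k_1)/(k_1 L₀) = 0.3327,
t_c = ln(17.52 × 0.3327) / (1.72 − 0.0982) = ln(5.828) / 1.622 = 1.763/1.622 = 1.087 d.
L(t_c) = L₀ e^(−k_1 t_c) = 54.7 × 0.8988 = 49.16 mg/L, and at the critical point k_r D_c = k_1 L, so D_c = (0.0982/1.72) × 49.16 = 2.807 mg/L.
Minimum DO = C_s − D_c = 9.16 − 2.807 = 6.353 mg/L.

t_c ≈ 1.09 d; D_c ≈ 2.81 mg/L; min DO ≈ 6.35 mg/L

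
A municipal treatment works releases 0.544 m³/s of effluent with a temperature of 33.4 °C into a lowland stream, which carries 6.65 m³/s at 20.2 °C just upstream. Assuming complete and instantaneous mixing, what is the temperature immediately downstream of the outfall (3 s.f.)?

Flow-weighted mixing: C = (Q_r C_r + Q_w C_w)/(Q_r + Q_w)
= (6.65×20.2 + 0.544×33.4)/(6.65 + 0.544) = 152.5/7.194 = 21.20 °C.

21.2 °C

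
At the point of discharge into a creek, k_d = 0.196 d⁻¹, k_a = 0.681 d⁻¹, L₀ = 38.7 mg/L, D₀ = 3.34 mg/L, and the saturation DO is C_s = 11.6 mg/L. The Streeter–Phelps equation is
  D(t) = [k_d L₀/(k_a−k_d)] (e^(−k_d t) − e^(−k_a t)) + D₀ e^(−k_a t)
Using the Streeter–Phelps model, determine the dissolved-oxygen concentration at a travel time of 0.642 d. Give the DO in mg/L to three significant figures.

k_d L₀/(k_a−k_d) = 0.196×38.7/(0.681−0.196) = 7.585/0.4850 = 15.64 mg/L.
e^(−k_d t) = e^(−0.196×0.6420) = 0.8818; e^(−k_a t) = e^(−0.681×0.6420) = 0.6458.
D = 15.64 × (0.8818 − 0.6458) + 3.34 × 0.6458 = 3.690 + 2.157 = 5.847 mg/L.
DO = C_s − D = 11.6 − 5.847 = 5.753 mg/L.

DO ≈ 5.75 mg/L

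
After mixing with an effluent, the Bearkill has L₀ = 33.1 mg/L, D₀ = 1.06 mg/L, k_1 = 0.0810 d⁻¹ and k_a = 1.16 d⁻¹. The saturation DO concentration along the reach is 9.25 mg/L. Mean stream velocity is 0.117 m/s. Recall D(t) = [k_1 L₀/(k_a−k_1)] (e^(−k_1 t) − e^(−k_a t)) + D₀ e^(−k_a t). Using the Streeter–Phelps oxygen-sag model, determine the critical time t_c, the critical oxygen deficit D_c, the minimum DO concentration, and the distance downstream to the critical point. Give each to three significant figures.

With k_a/k_1 = 14.32 and 1 − D₀(k_a−k_1)/(k_1 L₀) = 0.5734,
t_c = ln(14.32 × 0.5734) / (1.16 − 0.0810) = ln(8.212) / 1.079 = 2.106/1.079 = 1.951 d.
L(t_c) = L₀ e^(−k_1 t_c) = 33.1 × 0.8538 = 28.26 mg/L, and at the critical point k_a D_c = k_1 L, so D_c = (0.0810/1.16) × 28.26 = 1.973 mg/L.
Minimum DO = C_s − D_c = 9.25 − 1.973 = 7.277 mg/L.
x_c = v t_c = 0.117 m/s × 1.951 d × 86400 s/d = 19730 m ≈ 19.7 km.

t_c ≈ 1.95 d; D_c ≈ 1.97 mg/L; min DO ≈ 7.28 mg/L; x_c ≈ 19.7 km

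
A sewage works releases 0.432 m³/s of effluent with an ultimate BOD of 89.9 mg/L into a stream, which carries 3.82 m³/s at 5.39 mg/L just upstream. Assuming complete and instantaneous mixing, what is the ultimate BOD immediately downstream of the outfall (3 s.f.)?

Flow-weighted mixing: C = (Q_r C_r + Q_w C_w)/(Q_r + Q_w)
= (3.82×5.39 + 0.432×89.9)/(3.82 + 0.432) = 59.43/4.252 = 13.98 mg/L.

14.0 mg/L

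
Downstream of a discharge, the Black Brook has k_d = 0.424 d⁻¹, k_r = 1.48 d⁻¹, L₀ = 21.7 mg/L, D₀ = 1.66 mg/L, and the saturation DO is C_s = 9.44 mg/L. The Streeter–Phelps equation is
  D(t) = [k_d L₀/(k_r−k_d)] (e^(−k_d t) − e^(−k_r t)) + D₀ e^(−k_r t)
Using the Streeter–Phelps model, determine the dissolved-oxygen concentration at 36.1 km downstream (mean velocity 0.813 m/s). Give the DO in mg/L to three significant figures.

Travel time t = x/v = 36.1 km / (0.813 m/s) = 36100 m / 0.813 m/s = 44400 s = 0.5139 d.
k_d L₀/(k_r−k_d) = 0.424×21.7/(1.48−0.424) = 9.201/1.056 = 8.713 mg/L.
e^(−k_d t) = e^(−0.424×0.5139) = 0.8042; e^(−k_r t) = e^(−1.48×0.5139) = 0.4674.
D = 8.713 × (0.8042 − 0.4674) + 1.66 × 0.4674 = 2.935 + 0.7758 = 3.711 mg/L.
DO = C_s − D = 9.44 − 3.711 = 5.729 mg/L.

DO ≈ 5.73 mg/L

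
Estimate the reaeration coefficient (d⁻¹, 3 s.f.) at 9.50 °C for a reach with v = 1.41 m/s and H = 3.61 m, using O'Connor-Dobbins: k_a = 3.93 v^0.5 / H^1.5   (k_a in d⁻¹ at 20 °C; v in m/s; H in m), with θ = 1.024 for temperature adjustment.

k_a(20) = 3.93 × 1.41^0.5 / 3.61^1.5 = 3.93 × 1.187 / 6.859 = 0.6804 d⁻¹.
k_a(9.50) = 0.6804 × 1.024^(9.50−20) = 0.6804 × 0.7796 = 0.5304 d⁻¹.

k_a ≈ 0.530 d⁻¹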